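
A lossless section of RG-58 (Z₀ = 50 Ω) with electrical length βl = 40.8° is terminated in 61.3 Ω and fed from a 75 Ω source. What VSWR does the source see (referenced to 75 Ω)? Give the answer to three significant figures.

tan(βl) = 0.863
Z_in = Z_0·(Z_L + jZ_0·tanβl)/(Z_0 + jZ_L·tanβl) = 50.5 − j10.2 Ω
Γ_s = (Z_in − Z_s)/(Z_in + Z_s) = (-24.5 − j10.2)/(125 − j10.2), |Γ_s| = 0.211
VSWR = (1 + |Γ_s|)/(1 − |Γ_s|)

VSWR ≈ 1.54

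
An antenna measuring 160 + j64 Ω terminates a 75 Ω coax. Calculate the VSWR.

Γ = (Z_L − Z_0)/(Z_L + Z_0) = (85 + j64)/(235 + j64)
|Γ| = 106/244 = 0.437
VSWR = (1 + |Γ|)/(1 − |Γ|) = 1.44/0.563

VSWR ≈ 2.55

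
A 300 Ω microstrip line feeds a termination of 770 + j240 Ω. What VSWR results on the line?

VSWR ≈ 2.86

Γ = (Z_L − Z_0)/(Z_L + Z_0) = (470 + j240)/(1070 + j240)
|Γ| = 528/1100 = 0.481
VSWR = (1 + |Γ|)/(1 − |Γ|) = 1.48/0.519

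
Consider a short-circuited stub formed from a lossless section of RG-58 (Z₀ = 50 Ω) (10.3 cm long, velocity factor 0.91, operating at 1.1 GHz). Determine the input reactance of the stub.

X_in ≈ -29.6 Ω (capacitive)

λ = v/f = 0.91·c / 1.1 GHz = 0.248 m
βl = 2π·l/λ = 2π × 0.415 = 149°
tan(βl) = -0.591
For a short-circuited stub, Z_in = jZ_0·tan(βl)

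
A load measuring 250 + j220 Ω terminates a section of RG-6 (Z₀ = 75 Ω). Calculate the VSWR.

Γ = (Z_L − Z_0)/(Z_L + Z_0) = (175 + j220)/(325 + j220)
|Γ| = 281/392 = 0.716
VSWR = (1 + |Γ|)/(1 − |Γ|) = 1.72/0.284

VSWR ≈ 6.05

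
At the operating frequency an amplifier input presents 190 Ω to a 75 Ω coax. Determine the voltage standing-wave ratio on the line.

For a purely resistive load, VSWR = R_L/Z_0 or Z_0/R_L (whichever > 1) = 190/75

VSWR ≈ 2.53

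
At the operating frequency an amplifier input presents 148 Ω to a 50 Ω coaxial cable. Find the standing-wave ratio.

Γ = (148 − 50)/(148 + 50) = 0.495
VSWR = (1 + 0.495)/(1 − 0.495)

VSWR ≈ 2.96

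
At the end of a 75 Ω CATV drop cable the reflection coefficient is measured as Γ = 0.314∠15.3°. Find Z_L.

Z_L = Z_0·(1 + Γ)/(1 − Γ) = 75·(1.3 + j0.0829)/(0.697 − j0.0829)

Z_L ≈ 137 + j25.2 Ω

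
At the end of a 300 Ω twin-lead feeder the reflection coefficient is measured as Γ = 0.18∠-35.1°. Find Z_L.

Z_L ≈ 393 − j84.2 Ω

Z_L = Z_0·(1 + Γ)/(1 − Γ) = 300·(1.15 − j0.104)/(0.853 + j0.104)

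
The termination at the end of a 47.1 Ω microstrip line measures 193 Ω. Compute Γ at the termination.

Γ = 0.608

Γ = (Z_L − Z_0)/(Z_L + Z_0) = (193 − 47.1)/(193 + 47.1) = 145.9/240.1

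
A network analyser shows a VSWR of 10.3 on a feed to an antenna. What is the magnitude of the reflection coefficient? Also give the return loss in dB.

|Γ| ≈ 0.823; return loss ≈ 1.69 dB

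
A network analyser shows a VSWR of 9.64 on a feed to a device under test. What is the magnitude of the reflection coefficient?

|Γ| ≈ 0.812

|Γ| = (S − 1)/(S + 1) = (9.64 − 1)/(9.64 + 1) = 8.64/10.6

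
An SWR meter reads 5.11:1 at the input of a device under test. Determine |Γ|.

|Γ| = (S − 1)/(S + 1) = (5.11 − 1)/(5.11 + 1) = 4.11/6.11

|Γ| ≈ 0.673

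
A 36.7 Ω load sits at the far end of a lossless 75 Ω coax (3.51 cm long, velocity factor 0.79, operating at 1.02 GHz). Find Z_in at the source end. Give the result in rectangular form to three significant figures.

λ = v/f = 0.79·c / 1.02 GHz = 0.232 m
βl = 2π·l/λ = 2π × 0.151 = 54.4°
tan(βl) = tan(54.4°) = 1.4
Z_in = Z_0·(Z_L + jZ_0·tanβl)/(Z_0 + jZ_L·tanβl)
     = 75·(36.7 + j105)/(75 + j51.2)

Z_in ≈ 73.8 + j54.3 Ω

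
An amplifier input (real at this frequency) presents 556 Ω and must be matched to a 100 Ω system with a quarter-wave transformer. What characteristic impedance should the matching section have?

Z_qwt ≈ 236 Ω

Z_qwt = √(Z_0·R_L) = √(100 × 556) = √55600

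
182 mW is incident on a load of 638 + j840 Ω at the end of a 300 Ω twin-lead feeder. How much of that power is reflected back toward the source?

|Γ| = |(338 + j840)/(938 + j840)| = 0.719
|Γ|² = 0.517
P_refl = |Γ|²·P_inc = 94.1 mW, P_del = (1 − |Γ|²)·P_inc = 87.9 mW

P_reflected ≈ 94.1 mW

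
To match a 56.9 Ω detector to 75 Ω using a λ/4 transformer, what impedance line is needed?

Z_qwt ≈ 65.3 Ω

Z_qwt = √(Z_0·R_L) = √(75 × 56.9) = √4268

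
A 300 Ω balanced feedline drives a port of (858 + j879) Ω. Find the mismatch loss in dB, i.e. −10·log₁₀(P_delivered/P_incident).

mismatch loss ≈ 3.12 dB

Γ = (558 + j879)/(1158 + j879), |Γ| = 0.716
|Γ|² = 0.513, so P_del/P_inc = 1 − |Γ|² = 0.487
ML = −10·log₁₀(1 − |Γ|²)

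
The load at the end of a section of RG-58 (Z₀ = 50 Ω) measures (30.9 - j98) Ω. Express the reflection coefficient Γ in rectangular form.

Γ = (Z_L − Z_0)/(Z_L + Z_0) = (-19.1 − j98)/(80.9 − j98)

Γ ≈ 0.499 − j0.607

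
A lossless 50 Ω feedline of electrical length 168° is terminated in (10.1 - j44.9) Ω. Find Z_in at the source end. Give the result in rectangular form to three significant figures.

Z_in ≈ 16.1 − j67.8 Ω

tan(βl) = tan(168°) = -0.213
Z_in = Z_0·(Z_L + jZ_0·tanβl)/(Z_0 + jZ_L·tanβl)
     = 50·(10.1 − j55.5)/(40.5 − j2.15)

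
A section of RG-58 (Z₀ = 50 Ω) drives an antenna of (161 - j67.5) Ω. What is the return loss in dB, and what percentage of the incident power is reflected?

RL ≈ 4.64 dB; 34.4% of incident power reflected

Γ = (111 − j67.5)/(211 − j67.5), |Γ| = 0.586
RL = −20·log₁₀(0.586) = 4.64 dB
P_refl/P_inc = |Γ|² = 0.344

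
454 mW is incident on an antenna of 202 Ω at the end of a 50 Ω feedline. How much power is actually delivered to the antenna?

Γ = (202 − 50)/(202 + 50) = 0.603
|Γ|² = 0.364
P_refl = |Γ|²·P_inc = 165 mW, P_del = (1 − |Γ|²)·P_inc = 289 mW

P_delivered ≈ 289 mW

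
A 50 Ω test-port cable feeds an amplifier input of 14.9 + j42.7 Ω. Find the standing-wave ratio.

Γ = (Z_L − Z_0)/(Z_L + Z_0) = (-35.1 + j42.7)/(64.9 + j42.7)
|Γ| = 55.3/77.7 = 0.712
VSWR = (1 + |Γ|)/(1 − |Γ|) = 1.71/0.288

VSWR ≈ 5.93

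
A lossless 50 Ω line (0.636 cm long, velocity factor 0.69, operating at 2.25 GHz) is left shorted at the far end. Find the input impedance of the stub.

λ = v/f = 0.69·c / 2.25 GHz = 0.092 m
βl = 2π·l/λ = 2π × 0.0691 = 24.9°
tan(βl) = 0.464
For a shorted stub, Z_in = jZ_0·tan(βl)

Z_in ≈ +j23.2 Ω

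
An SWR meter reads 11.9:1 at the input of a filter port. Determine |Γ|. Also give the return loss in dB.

|Γ| = (S − 1)/(S + 1) = (11.9 − 1)/(11.9 + 1) = 10.9/12.9
RL = −20·log₁₀|Γ| = −20·log₁₀(0.845)

|Γ| ≈ 0.845; return loss ≈ 1.46 dB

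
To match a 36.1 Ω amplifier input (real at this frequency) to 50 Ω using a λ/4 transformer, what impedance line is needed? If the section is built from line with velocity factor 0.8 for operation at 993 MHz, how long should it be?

Z_qwt ≈ 42.5 Ω; length ≈ 6.04 cm

Z_qwt = √(Z_0·R_L) = √(50 × 36.1) = √1805
λ = 0.8·c/f = 0.242 m, so l = λ/4 = 0.0604 m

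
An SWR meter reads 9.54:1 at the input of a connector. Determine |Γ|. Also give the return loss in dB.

|Γ| ≈ 0.81; return loss ≈ 1.83 dB

|Γ| = (S − 1)/(S + 1) = (9.54 − 1)/(9.54 + 1) = 8.54/10.5
RL = −20·log₁₀|Γ| = −20·log₁₀(0.81)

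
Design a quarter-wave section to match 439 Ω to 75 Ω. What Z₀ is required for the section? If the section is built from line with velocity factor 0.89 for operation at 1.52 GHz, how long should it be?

Z_qwt ≈ 181 Ω; length ≈ 4.39 cm

Z_qwt = √(Z_0·R_L) = √(75 × 439) = √32920
λ = 0.89·c/f = 0.176 m, so l = λ/4 = 0.0439 m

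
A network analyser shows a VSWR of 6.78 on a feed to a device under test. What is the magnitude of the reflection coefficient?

|Γ| = (S − 1)/(S + 1) = (6.78 − 1)/(6.78 + 1) = 5.78/7.78

|Γ| ≈ 0.743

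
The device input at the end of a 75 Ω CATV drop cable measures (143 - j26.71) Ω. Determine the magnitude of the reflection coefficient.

|Γ| ≈ 0.333

Γ = (Z_L − Z_0)/(Z_L + Z_0) = (68 − j26.71)/(218 − j26.71)
|Γ| = 73.1/220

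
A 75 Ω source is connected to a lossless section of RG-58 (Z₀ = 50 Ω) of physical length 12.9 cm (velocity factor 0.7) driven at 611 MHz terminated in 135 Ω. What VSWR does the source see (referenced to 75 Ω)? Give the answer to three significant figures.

λ = v/f = 0.7·c / 611 MHz = 0.344 m
βl = 2π·l/λ = 2π × 0.375 = 135°
tan(βl) = -0.996
Z_in = Z_0·(Z_L + jZ_0·tanβl)/(Z_0 + jZ_L·tanβl) = 32.7 + j38.1 Ω
Γ_s = (Z_in − Z_s)/(Z_in + Z_s) = (-42.3 + j38.1)/(108 + j38.1), |Γ_s| = 0.498
VSWR = (1 + |Γ_s|)/(1 − |Γ_s|)

VSWR ≈ 2.99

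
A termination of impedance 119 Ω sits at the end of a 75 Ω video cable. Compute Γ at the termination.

Γ = (Z_L − Z_0)/(Z_L + Z_0) = (119 − 75)/(119 + 75) = 44/194

Γ = 0.227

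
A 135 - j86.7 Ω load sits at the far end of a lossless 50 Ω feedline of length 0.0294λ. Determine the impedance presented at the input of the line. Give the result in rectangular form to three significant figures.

Z_in ≈ 69.6 − j84.9 Ω

βl = 2π × 0.0294 = 10.6°
tan(βl) = tan(10.6°) = 0.187
Z_in = Z_0·(Z_L + jZ_0·tanβl)/(Z_0 + jZ_L·tanβl)
     = 50·(135 − j77.4)/(66.2 + j25.2)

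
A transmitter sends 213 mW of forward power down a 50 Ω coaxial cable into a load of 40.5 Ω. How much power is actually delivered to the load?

Γ = (40.5 − 50)/(40.5 + 50) = -0.105
|Γ|² = 0.011
P_refl = |Γ|²·P_inc = 2.35 mW, P_del = (1 − |Γ|²)·P_inc = 211 mW

P_delivered ≈ 211 mW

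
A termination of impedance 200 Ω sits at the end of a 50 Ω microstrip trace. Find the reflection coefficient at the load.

Γ = 0.6

Γ = (Z_L − Z_0)/(Z_L + Z_0) = (200 − 50)/(200 + 50) = 150/250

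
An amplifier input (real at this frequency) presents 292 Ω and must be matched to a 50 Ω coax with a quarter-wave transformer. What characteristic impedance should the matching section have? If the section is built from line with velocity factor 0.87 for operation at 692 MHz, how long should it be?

Z_qwt = √(Z_0·R_L) = √(50 × 292) = √14600
λ = 0.87·c/f = 0.377 m, so l = λ/4 = 0.0943 m

Z_qwt ≈ 121 Ω; length ≈ 9.43 cm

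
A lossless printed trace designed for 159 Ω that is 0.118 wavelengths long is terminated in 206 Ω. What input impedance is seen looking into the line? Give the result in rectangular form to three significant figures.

Z_in ≈ 157 − j41 Ω

βl = 2π × 0.118 = 42.5°
tan(βl) = tan(42.5°) = 0.916
Z_in = Z_0·(Z_L + jZ_0·tanβl)/(Z_0 + jZ_L·tanβl)
     = 159·(206 + j146)/(159 + j189)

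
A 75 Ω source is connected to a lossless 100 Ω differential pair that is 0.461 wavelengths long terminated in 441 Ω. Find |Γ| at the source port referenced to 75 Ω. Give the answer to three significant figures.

βl = 2π × 0.461 = 166°
tan(βl) = -0.25
Z_in = Z_0·(Z_L + jZ_0·tanβl)/(Z_0 + jZ_L·tanβl) = 211 + j208 Ω
Γ_s = (Z_in − Z_s)/(Z_in + Z_s) = (136 + j208)/(286 + j208), |Γ_s| = 0.703

|Γ| ≈ 0.703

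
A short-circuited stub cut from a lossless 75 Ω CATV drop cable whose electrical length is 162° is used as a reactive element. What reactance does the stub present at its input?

tan(βl) = -0.325
For a short-circuited stub, Z_in = jZ_0·tan(βl)

X_in ≈ -24.4 Ω (capacitive)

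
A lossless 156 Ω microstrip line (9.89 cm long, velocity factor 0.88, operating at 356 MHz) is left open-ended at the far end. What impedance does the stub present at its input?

Z_in ≈ −j140 Ω

λ = v/f = 0.88·c / 356 MHz = 0.742 m
βl = 2π·l/λ = 2π × 0.133 = 48°
tan(βl) = 1.11
For an open-ended stub, Z_in = −jZ_0·cot(βl) = −jZ_0/tan(βl)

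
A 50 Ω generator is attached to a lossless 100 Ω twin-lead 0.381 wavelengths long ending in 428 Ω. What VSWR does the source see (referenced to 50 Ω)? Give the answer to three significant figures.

VSWR ≈ 5.7

βl = 2π × 0.381 = 137°
tan(βl) = -0.927
Z_in = Z_0·(Z_L + jZ_0·tanβl)/(Z_0 + jZ_L·tanβl) = 47.5 + j95.9 Ω
Γ_s = (Z_in − Z_s)/(Z_in + Z_s) = (-2.48 + j95.9)/(97.5 + j95.9), |Γ_s| = 0.701
VSWR = (1 + |Γ_s|)/(1 − |Γ_s|)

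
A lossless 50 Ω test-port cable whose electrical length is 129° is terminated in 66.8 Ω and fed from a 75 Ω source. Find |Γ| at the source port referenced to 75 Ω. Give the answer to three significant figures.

|Γ| ≈ 0.268

tan(βl) = -1.23
Z_in = Z_0·(Z_L + jZ_0·tanβl)/(Z_0 + jZ_L·tanβl) = 45.3 + j13 Ω
Γ_s = (Z_in − Z_s)/(Z_in + Z_s) = (-29.7 + j13)/(120 + j13), |Γ_s| = 0.268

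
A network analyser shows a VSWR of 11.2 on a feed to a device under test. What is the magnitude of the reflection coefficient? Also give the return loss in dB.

|Γ| ≈ 0.836; return loss ≈ 1.56 dB

|Γ| = (S − 1)/(S + 1) = (11.2 − 1)/(11.2 + 1) = 10.2/12.2
RL = −20·log₁₀|Γ| = −20·log₁₀(0.836)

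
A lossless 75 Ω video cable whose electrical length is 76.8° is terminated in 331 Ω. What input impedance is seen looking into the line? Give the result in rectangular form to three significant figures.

Z_in ≈ 17.9 − j16.6 Ω

tan(βl) = tan(76.8°) = 4.26
Z_in = Z_0·(Z_L + jZ_0·tanβl)/(Z_0 + jZ_L·tanβl)
     = 75·(331 + j320)/(75 + j1410)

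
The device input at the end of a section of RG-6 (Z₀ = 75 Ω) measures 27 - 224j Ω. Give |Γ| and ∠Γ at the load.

Γ = (Z_L − Z_0)/(Z_L + Z_0) = (-48 − j224)/(102 − j224)
|Γ| = 229/246 = 0.931

Γ ≈ 0.931 ∠ -36.6°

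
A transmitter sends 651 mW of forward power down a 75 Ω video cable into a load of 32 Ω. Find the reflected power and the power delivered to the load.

P_reflected ≈ 105 mW; P_delivered ≈ 546 mW

Γ = (32 − 75)/(32 + 75) = -0.402
|Γ|² = 0.161
P_refl = |Γ|²·P_inc = 105 mW, P_del = (1 − |Γ|²)·P_inc = 546 mW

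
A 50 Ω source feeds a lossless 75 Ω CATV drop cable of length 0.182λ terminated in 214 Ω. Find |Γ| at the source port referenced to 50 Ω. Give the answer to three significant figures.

|Γ| ≈ 0.405

βl = 2π × 0.182 = 65.5°
tan(βl) = 2.2
Z_in = Z_0·(Z_L + jZ_0·tanβl)/(Z_0 + jZ_L·tanβl) = 30.9 − j29.2 Ω
Γ_s = (Z_in − Z_s)/(Z_in + Z_s) = (-19.1 − j29.2)/(80.9 − j29.2), |Γ_s| = 0.405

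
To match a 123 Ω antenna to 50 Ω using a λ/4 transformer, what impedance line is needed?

Z_qwt = √(Z_0·R_L) = √(50 × 123) = √6150

Z_qwt ≈ 78.4 Ω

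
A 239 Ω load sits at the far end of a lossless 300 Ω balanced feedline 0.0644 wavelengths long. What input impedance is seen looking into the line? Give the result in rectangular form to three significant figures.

βl = 2π × 0.0644 = 23.2°
tan(βl) = tan(23.2°) = 0.428
Z_in = Z_0·(Z_L + jZ_0·tanβl)/(Z_0 + jZ_L·tanβl)
     = 300·(239 + j128)/(300 + j102)

Z_in ≈ 253 + j42 Ω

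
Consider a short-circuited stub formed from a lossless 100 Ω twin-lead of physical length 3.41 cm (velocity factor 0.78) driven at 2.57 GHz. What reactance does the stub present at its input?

X_in ≈ -101 Ω (capacitive)

λ = v/f = 0.78·c / 2.57 GHz = 0.0911 m
βl = 2π·l/λ = 2π × 0.375 = 135°
tan(βl) = -1.01
For a short-circuited stub, Z_in = jZ_0·tan(βl)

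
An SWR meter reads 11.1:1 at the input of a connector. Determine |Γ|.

|Γ| ≈ 0.835

|Γ| = (S − 1)/(S + 1) = (11.1 − 1)/(11.1 + 1) = 10.1/12.1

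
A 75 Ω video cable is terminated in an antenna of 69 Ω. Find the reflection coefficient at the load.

Γ = -0.0417

Γ = (Z_L − Z_0)/(Z_L + Z_0) = (69 − 75)/(69 + 75) = -6/144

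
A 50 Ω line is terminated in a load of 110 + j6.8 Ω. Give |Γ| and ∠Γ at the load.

Γ = (Z_L − Z_0)/(Z_L + Z_0) = (60 + j6.8)/(160 + j6.8)
|Γ| = 60.4/160 = 0.377

Γ ≈ 0.377 ∠ 4.03°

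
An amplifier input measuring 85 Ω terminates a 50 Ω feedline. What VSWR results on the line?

For a purely resistive load, VSWR = R_L/Z_0 or Z_0/R_L (whichever > 1) = 85/50

VSWR ≈ 1.7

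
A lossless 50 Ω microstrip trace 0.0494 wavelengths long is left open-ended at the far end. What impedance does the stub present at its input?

Z_in ≈ −j156 Ω

βl = 2π × 0.0494 = 17.8°
tan(βl) = 0.321
For an open-ended stub, Z_in = −jZ_0·cot(βl) = −jZ_0/tan(βl)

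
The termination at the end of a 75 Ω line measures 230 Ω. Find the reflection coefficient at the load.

Γ = 0.508

Γ = (Z_L − Z_0)/(Z_L + Z_0) = (230 − 75)/(230 + 75) = 155/305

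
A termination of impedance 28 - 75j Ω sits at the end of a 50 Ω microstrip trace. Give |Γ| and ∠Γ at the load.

Γ = (Z_L − Z_0)/(Z_L + Z_0) = (-22 − j75)/(78 − j75)
|Γ| = 78.2/108 = 0.722

Γ ≈ 0.722 ∠ -62.5°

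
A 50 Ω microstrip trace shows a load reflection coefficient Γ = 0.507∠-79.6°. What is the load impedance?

Z_L ≈ 34.6 − j46.4 Ω

Z_L = Z_0·(1 + Γ)/(1 − Γ) = 50·(1.09 − j0.499)/(0.908 + j0.499)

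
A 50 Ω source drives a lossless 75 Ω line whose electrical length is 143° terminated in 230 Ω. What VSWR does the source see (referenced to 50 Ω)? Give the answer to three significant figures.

tan(βl) = -0.754
Z_in = Z_0·(Z_L + jZ_0·tanβl)/(Z_0 + jZ_L·tanβl) = 56.9 + j74.9 Ω
Γ_s = (Z_in − Z_s)/(Z_in + Z_s) = (6.88 + j74.9)/(107 + j74.9), |Γ_s| = 0.576
VSWR = (1 + |Γ_s|)/(1 − |Γ_s|)

VSWR ≈ 3.72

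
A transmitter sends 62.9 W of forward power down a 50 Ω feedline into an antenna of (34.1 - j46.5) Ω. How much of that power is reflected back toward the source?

P_reflected ≈ 16.4 W

|Γ| = |(-15.9 − j46.5)/(84.1 − j46.5)| = 0.511
|Γ|² = 0.262
P_refl = |Γ|²·P_inc = 16.4 W, P_del = (1 − |Γ|²)·P_inc = 46.5 W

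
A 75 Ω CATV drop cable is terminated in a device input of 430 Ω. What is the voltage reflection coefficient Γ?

Γ = (Z_L − Z_0)/(Z_L + Z_0) = (430 − 75)/(430 + 75) = 355/505

Γ = 0.703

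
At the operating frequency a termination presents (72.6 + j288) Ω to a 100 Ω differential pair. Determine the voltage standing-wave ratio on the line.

Γ = (Z_L − Z_0)/(Z_L + Z_0) = (-27.4 + j288)/(172.6 + j288)
|Γ| = 289/336 = 0.862
VSWR = (1 + |Γ|)/(1 − |Γ|) = 1.86/0.138

VSWR ≈ 13.5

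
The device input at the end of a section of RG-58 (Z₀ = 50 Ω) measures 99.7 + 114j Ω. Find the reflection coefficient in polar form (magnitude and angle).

Γ ≈ 0.661 ∠ 29.2°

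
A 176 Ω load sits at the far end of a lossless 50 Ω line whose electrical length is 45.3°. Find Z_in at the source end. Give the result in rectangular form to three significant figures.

tan(βl) = tan(45.3°) = 1.01
Z_in = Z_0·(Z_L + jZ_0·tanβl)/(Z_0 + jZ_L·tanβl)
     = 50·(176 + j50.5)/(50 + j178)

Z_in ≈ 26.1 − j42.2 Ω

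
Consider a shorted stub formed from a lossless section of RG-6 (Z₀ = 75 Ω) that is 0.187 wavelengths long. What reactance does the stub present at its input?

X_in ≈ 179 Ω (inductive)

βl = 2π × 0.187 = 67.3°
tan(βl) = 2.39
For a shorted stub, Z_in = jZ_0·tan(βl)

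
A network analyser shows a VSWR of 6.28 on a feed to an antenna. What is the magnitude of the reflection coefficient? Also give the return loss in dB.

|Γ| = (S − 1)/(S + 1) = (6.28 − 1)/(6.28 + 1) = 5.28/7.28
RL = −20·log₁₀|Γ| = −20·log₁₀(0.725)

|Γ| ≈ 0.725; return loss ≈ 2.79 dB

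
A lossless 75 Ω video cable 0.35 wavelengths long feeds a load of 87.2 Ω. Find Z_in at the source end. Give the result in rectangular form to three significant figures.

βl = 2π × 0.35 = 126°
tan(βl) = tan(126°) = -1.38
Z_in = Z_0·(Z_L + jZ_0·tanβl)/(Z_0 + jZ_L·tanβl)
     = 75·(87.2 − j103)/(75 − j120)

Z_in ≈ 70.9 + j10.2 Ω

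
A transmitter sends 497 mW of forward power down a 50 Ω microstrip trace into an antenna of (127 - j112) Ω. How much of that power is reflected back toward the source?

P_reflected ≈ 209 mW

|Γ| = |(77 − j112)/(177 − j112)| = 0.649
|Γ|² = 0.421
P_refl = |Γ|²·P_inc = 209 mW, P_del = (1 − |Γ|²)·P_inc = 288 mW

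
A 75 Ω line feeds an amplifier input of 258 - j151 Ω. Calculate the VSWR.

VSWR ≈ 4.7

Γ = (Z_L − Z_0)/(Z_L + Z_0) = (183 − j151)/(333 − j151)
|Γ| = 237/366 = 0.649
VSWR = (1 + |Γ|)/(1 − |Γ|) = 1.65/0.351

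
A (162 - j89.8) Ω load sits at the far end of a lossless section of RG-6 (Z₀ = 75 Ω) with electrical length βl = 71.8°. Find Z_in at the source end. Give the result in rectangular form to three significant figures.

Z_in ≈ 25.7 − j6.53 Ω

tan(βl) = tan(71.8°) = 3.04
Z_in = Z_0·(Z_L + jZ_0·tanβl)/(Z_0 + jZ_L·tanβl)
     = 75·(162 + j138)/(348 + j493)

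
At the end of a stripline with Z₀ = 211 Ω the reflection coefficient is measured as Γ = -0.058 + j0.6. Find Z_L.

Z_L = Z_0·(1 + Γ)/(1 − Γ) = 211·(0.942 + j0.6)/(1.06 − j0.6)

Z_L ≈ 90.8 + j171 Ω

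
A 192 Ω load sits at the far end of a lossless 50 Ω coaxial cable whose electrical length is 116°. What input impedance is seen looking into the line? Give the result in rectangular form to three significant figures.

Z_in ≈ 15.9 + j22.4 Ω

tan(βl) = tan(116°) = -2.05
Z_in = Z_0·(Z_L + jZ_0·tanβl)/(Z_0 + jZ_L·tanβl)
     = 50·(192 − j103)/(50 − j394)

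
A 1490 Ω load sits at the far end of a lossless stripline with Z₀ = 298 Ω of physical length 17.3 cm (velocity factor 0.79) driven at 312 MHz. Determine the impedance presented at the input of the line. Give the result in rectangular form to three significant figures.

Z_in ≈ 60.7 − j40.2 Ω

λ = v/f = 0.79·c / 312 MHz = 0.76 m
βl = 2π·l/λ = 2π × 0.228 = 82°
tan(βl) = tan(82°) = 7.11
Z_in = Z_0·(Z_L + jZ_0·tanβl)/(Z_0 + jZ_L·tanβl)
     = 298·(1490 + j2120)/(298 + j10600)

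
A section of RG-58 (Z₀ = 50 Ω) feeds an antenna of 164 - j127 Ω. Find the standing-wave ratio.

VSWR ≈ 5.37

Γ = (Z_L − Z_0)/(Z_L + Z_0) = (114 − j127)/(214 − j127)
|Γ| = 171/249 = 0.686
VSWR = (1 + |Γ|)/(1 − |Γ|) = 1.69/0.314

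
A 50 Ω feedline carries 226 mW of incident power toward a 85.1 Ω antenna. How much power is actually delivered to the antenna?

Γ = (85.1 − 50)/(85.1 + 50) = 0.26
|Γ|² = 0.0675
P_refl = |Γ|²·P_inc = 15.3 mW, P_del = (1 − |Γ|²)·P_inc = 211 mW

P_delivered ≈ 211 mW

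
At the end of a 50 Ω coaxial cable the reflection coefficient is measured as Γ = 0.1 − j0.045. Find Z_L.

Z_L = Z_0·(1 + Γ)/(1 − Γ) = 50·(1.1 − j0.045)/(0.9 + j0.045)

Z_L ≈ 60.8 − j5.54 Ω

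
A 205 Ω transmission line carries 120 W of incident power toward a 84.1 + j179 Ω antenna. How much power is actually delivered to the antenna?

P_delivered ≈ 71.6 W

|Γ| = |(-120.9 + j179)/(289.1 + j179)| = 0.635
|Γ|² = 0.404
P_refl = |Γ|²·P_inc = 48.4 W, P_del = (1 − |Γ|²)·P_inc = 71.6 W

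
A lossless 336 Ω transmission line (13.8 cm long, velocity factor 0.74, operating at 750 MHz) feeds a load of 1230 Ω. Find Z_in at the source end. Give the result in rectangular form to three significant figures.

λ = v/f = 0.74·c / 750 MHz = 0.296 m
βl = 2π·l/λ = 2π × 0.466 = 168°
tan(βl) = tan(168°) = -0.216
Z_in = Z_0·(Z_L + jZ_0·tanβl)/(Z_0 + jZ_L·tanβl)
     = 336·(1230 − j72.4)/(336 − j265)

Z_in ≈ 793 + j553 Ω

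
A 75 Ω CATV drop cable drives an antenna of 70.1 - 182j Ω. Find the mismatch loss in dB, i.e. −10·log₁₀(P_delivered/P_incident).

Γ = (-4.9 − j182)/(145.1 − j182), |Γ| = 0.782
|Γ|² = 0.612, so P_del/P_inc = 1 − |Γ|² = 0.388
ML = −10·log₁₀(1 − |Γ|²)

mismatch loss ≈ 4.11 dB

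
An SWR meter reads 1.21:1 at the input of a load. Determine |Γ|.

|Γ| ≈ 0.095

|Γ| = (S − 1)/(S + 1) = (1.21 − 1)/(1.21 + 1) = 0.21/2.21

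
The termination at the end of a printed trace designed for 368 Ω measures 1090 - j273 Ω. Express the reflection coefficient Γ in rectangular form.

Γ ≈ 0.512 − j0.0913

Γ = (Z_L − Z_0)/(Z_L + Z_0) = (722 − j273)/(1458 − j273)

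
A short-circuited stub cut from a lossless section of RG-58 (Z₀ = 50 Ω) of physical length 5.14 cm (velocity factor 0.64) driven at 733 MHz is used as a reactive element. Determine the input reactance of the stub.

X_in ≈ 142 Ω (inductive)

λ = v/f = 0.64·c / 733 MHz = 0.262 m
βl = 2π·l/λ = 2π × 0.196 = 70.6°
tan(βl) = 2.85
For a short-circuited stub, Z_in = jZ_0·tan(βl)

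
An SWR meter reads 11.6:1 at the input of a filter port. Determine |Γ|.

|Γ| ≈ 0.841

|Γ| = (S − 1)/(S + 1) = (11.6 − 1)/(11.6 + 1) = 10.6/12.6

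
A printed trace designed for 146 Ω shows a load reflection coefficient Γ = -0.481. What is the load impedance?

Z_L ≈ 51.2 Ω

Z_L = Z_0·(1 + Γ)/(1 − Γ) = 146·(0.519)/(1.48)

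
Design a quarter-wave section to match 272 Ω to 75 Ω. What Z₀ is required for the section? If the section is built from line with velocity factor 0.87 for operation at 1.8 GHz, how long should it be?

Z_qwt = √(Z_0·R_L) = √(75 × 272) = √20400
λ = 0.87·c/f = 0.145 m, so l = λ/4 = 0.0362 m

Z_qwt ≈ 143 Ω; length ≈ 3.62 cm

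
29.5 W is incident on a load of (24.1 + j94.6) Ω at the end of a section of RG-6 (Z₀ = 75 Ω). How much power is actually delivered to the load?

|Γ| = |(-50.9 + j94.6)/(99.1 + j94.6)| = 0.784
|Γ|² = 0.615
P_refl = |Γ|²·P_inc = 18.1 W, P_del = (1 − |Γ|²)·P_inc = 11.4 W

P_delivered ≈ 11.4 W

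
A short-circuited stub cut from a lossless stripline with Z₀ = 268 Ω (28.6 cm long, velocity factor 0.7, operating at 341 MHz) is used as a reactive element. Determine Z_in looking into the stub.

λ = v/f = 0.7·c / 341 MHz = 0.616 m
βl = 2π·l/λ = 2π × 0.464 = 167°
tan(βl) = -0.227
For a short-circuited stub, Z_in = jZ_0·tan(βl)

Z_in ≈ −j60.9 Ω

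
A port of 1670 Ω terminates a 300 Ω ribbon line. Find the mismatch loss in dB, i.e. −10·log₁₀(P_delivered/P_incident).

Γ = (1670 − 300)/(1670 + 300) = 0.695
|Γ|² = 0.484, so P_del/P_inc = 1 − |Γ|² = 0.516
ML = −10·log₁₀(1 − |Γ|²)

mismatch loss ≈ 2.87 dB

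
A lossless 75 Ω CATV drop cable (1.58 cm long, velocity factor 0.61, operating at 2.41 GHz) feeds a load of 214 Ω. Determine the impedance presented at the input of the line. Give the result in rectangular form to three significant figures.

Z_in ≈ 27.9 − j17.6 Ω

λ = v/f = 0.61·c / 2.41 GHz = 0.0759 m
βl = 2π·l/λ = 2π × 0.208 = 74.9°
tan(βl) = tan(74.9°) = 3.71
Z_in = Z_0·(Z_L + jZ_0·tanβl)/(Z_0 + jZ_L·tanβl)
     = 75·(214 + j278)/(75 + j794)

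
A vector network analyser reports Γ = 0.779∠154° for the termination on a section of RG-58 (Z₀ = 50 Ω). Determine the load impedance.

Z_L = Z_0·(1 + Γ)/(1 − Γ) = 50·(0.3 + j0.341)/(1.7 − j0.341)

Z_L ≈ 6.54 + j11.4 Ω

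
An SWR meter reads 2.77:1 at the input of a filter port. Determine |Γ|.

|Γ| ≈ 0.469

|Γ| = (S − 1)/(S + 1) = (2.77 − 1)/(2.77 + 1) = 1.77/3.77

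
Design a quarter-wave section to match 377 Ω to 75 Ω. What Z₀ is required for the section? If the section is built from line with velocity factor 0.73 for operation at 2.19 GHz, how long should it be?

Z_qwt ≈ 168 Ω; length ≈ 2.5 cm

Z_qwt = √(Z_0·R_L) = √(75 × 377) = √28280
λ = 0.73·c/f = 0.1 m, so l = λ/4 = 0.025 m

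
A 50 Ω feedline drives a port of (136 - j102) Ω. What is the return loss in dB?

RL ≈ 4.03 dB

Γ = (86 − j102)/(186 − j102), |Γ| = 0.629
RL = −20·log₁₀|Γ| = −20·log₁₀(0.629)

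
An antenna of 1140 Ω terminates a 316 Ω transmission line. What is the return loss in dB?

RL ≈ 4.94 dB

Γ = (1140 − 316)/(1140 + 316) = 0.566
RL = −20·log₁₀|Γ| = −20·log₁₀(0.566)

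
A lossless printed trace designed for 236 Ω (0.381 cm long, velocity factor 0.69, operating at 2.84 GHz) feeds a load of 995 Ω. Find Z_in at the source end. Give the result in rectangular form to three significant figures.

Z_in ≈ 362 − j440 Ω

λ = v/f = 0.69·c / 2.84 GHz = 0.0729 m
βl = 2π·l/λ = 2π × 0.0523 = 18.8°
tan(βl) = tan(18.8°) = 0.341
Z_in = Z_0·(Z_L + jZ_0·tanβl)/(Z_0 + jZ_L·tanβl)
     = 236·(995 + j80.4)/(236 + j339)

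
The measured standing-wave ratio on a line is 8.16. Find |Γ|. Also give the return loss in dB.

|Γ| = (S − 1)/(S + 1) = (8.16 − 1)/(8.16 + 1) = 7.16/9.16
RL = −20·log₁₀|Γ| = −20·log₁₀(0.782)

|Γ| ≈ 0.782; return loss ≈ 2.14 dB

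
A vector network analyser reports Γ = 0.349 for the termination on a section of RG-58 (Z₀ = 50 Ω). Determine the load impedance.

Z_L = Z_0·(1 + Γ)/(1 − Γ) = 50·(1.35)/(0.651)

Z_L ≈ 104 Ω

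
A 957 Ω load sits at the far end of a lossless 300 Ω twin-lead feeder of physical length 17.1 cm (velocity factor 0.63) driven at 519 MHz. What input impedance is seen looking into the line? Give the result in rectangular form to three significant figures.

λ = v/f = 0.63·c / 519 MHz = 0.364 m
βl = 2π·l/λ = 2π × 0.47 = 169°
tan(βl) = tan(169°) = -0.194
Z_in = Z_0·(Z_L + jZ_0·tanβl)/(Z_0 + jZ_L·tanβl)
     = 300·(957 − j58.1)/(300 − j185)

Z_in ≈ 719 + j386 Ω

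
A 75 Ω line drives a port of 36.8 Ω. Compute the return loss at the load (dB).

Γ = (36.8 − 75)/(36.8 + 75) = -0.342
RL = −20·log₁₀|Γ| = −20·log₁₀(0.342)

RL ≈ 9.33 dB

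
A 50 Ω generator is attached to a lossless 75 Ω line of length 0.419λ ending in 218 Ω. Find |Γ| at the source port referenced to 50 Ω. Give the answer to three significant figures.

|Γ| ≈ 0.585

βl = 2π × 0.419 = 151°
tan(βl) = -0.558
Z_in = Z_0·(Z_L + jZ_0·tanβl)/(Z_0 + jZ_L·tanβl) = 78.7 + j85.9 Ω
Γ_s = (Z_in − Z_s)/(Z_in + Z_s) = (28.7 + j85.9)/(129 + j85.9), |Γ_s| = 0.585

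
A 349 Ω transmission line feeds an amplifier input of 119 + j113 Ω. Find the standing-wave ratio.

VSWR ≈ 3.28

Γ = (Z_L − Z_0)/(Z_L + Z_0) = (-230 + j113)/(468 + j113)
|Γ| = 256/481 = 0.532
VSWR = (1 + |Γ|)/(1 − |Γ|) = 1.53/0.468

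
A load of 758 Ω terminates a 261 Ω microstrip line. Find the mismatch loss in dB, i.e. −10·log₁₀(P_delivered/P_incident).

mismatch loss ≈ 1.18 dB

Γ = (758 − 261)/(758 + 261) = 0.488
|Γ|² = 0.238, so P_del/P_inc = 1 − |Γ|² = 0.762
ML = −10·log₁₀(1 − |Γ|²)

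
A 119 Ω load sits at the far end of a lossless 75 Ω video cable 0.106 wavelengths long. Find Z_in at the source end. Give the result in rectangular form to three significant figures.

βl = 2π × 0.106 = 38.2°
tan(βl) = tan(38.2°) = 0.786
Z_in = Z_0·(Z_L + jZ_0·tanβl)/(Z_0 + jZ_L·tanβl)
     = 75·(119 + j58.9)/(75 + j93.5)

Z_in ≈ 75.3 − j35 Ω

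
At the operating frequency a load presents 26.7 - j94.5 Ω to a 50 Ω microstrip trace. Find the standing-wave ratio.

VSWR ≈ 8.98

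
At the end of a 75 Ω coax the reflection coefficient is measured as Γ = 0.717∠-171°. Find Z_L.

Z_L = Z_0·(1 + Γ)/(1 − Γ) = 75·(0.292 − j0.112)/(1.71 + j0.112)

Z_L ≈ 12.4 − j5.74 Ω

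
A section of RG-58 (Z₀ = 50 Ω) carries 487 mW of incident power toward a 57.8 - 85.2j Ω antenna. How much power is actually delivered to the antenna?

|Γ| = |(7.8 − j85.2)/(107.8 − j85.2)| = 0.623
|Γ|² = 0.388
P_refl = |Γ|²·P_inc = 189 mW, P_del = (1 − |Γ|²)·P_inc = 298 mW

P_delivered ≈ 298 mW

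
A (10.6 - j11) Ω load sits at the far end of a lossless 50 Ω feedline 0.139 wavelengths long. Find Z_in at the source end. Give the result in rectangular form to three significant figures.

Z_in ≈ 15.5 + j35.4 Ω

βl = 2π × 0.139 = 50°
tan(βl) = tan(50°) = 1.19
Z_in = Z_0·(Z_L + jZ_0·tanβl)/(Z_0 + jZ_L·tanβl)
     = 50·(10.6 + j48.7)/(63.1 + j12.7)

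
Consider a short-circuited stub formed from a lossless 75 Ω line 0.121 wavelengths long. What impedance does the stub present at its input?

βl = 2π × 0.121 = 43.6°
tan(βl) = 0.951
For a short-circuited stub, Z_in = jZ_0·tan(βl)

Z_in ≈ +j71.3 Ω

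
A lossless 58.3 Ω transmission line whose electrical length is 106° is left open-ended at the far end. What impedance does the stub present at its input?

tan(βl) = -3.49
For an open-ended stub, Z_in = −jZ_0·cot(βl) = −jZ_0/tan(βl)

Z_in ≈ +j16.7 Ω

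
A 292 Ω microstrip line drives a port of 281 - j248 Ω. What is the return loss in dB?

RL ≈ 8.01 dB

Γ = (-11 − j248)/(573 − j248), |Γ| = 0.398
RL = −20·log₁₀|Γ| = −20·log₁₀(0.398)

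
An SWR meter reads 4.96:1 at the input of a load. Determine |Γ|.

|Γ| ≈ 0.664

|Γ| = (S − 1)/(S + 1) = (4.96 − 1)/(4.96 + 1) = 3.96/5.96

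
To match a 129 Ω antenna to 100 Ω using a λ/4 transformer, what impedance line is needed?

Z_qwt = √(Z_0·R_L) = √(100 × 129) = √12900

Z_qwt ≈ 114 Ω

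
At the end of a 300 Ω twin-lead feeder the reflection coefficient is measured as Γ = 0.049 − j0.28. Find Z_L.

Z_L = Z_0·(1 + Γ)/(1 − Γ) = 300·(1.05 − j0.28)/(0.951 + j0.28)

Z_L ≈ 281 − j171 Ω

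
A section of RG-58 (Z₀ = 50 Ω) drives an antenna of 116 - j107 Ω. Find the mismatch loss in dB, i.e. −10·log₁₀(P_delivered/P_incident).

mismatch loss ≈ 2.26 dB

Γ = (66 − j107)/(166 − j107), |Γ| = 0.637
|Γ|² = 0.405, so P_del/P_inc = 1 − |Γ|² = 0.595
ML = −10·log₁₀(1 − |Γ|²)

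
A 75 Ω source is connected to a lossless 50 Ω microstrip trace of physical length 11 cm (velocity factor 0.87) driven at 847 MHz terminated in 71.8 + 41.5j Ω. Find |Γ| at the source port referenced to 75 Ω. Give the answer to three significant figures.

|Γ| ≈ 0.511

λ = v/f = 0.87·c / 847 MHz = 0.308 m
βl = 2π·l/λ = 2π × 0.357 = 129°
tan(βl) = -1.26
Z_in = Z_0·(Z_L + jZ_0·tanβl)/(Z_0 + jZ_L·tanβl) = 24.9 + j11.6 Ω
Γ_s = (Z_in − Z_s)/(Z_in + Z_s) = (-50.1 + j11.6)/(99.9 + j11.6), |Γ_s| = 0.511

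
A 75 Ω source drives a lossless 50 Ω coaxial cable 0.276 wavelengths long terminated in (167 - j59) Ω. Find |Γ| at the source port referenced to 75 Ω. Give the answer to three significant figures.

|Γ| ≈ 0.691

βl = 2π × 0.276 = 99.4°
tan(βl) = -6.07
Z_in = Z_0·(Z_L + jZ_0·tanβl)/(Z_0 + jZ_L·tanβl) = 14.1 + j12.5 Ω
Γ_s = (Z_in − Z_s)/(Z_in + Z_s) = (-60.9 + j12.5)/(89.1 + j12.5), |Γ_s| = 0.691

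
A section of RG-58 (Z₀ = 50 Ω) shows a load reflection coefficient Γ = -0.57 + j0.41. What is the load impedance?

Z_L = Z_0·(1 + Γ)/(1 − Γ) = 50·(0.43 + j0.41)/(1.57 − j0.41)

Z_L ≈ 9.63 + j15.6 Ω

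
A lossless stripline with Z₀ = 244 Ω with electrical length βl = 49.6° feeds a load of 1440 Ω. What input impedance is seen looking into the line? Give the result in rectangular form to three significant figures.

tan(βl) = tan(49.6°) = 1.17
Z_in = Z_0·(Z_L + jZ_0·tanβl)/(Z_0 + jZ_L·tanβl)
     = 244·(1440 + j287)/(244 + j1690)

Z_in ≈ 69.8 − j198 Ω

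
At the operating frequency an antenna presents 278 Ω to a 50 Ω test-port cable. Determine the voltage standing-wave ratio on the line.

VSWR ≈ 5.56

For a purely resistive load, VSWR = R_L/Z_0 or Z_0/R_L (whichever > 1) = 278/50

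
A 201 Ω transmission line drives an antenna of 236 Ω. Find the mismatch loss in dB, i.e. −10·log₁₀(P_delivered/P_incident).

mismatch loss ≈ 0.0279 dB

Γ = (236 − 201)/(236 + 201) = 0.0801
|Γ|² = 0.00641, so P_del/P_inc = 1 − |Γ|² = 0.994
ML = −10·log₁₀(1 − |Γ|²)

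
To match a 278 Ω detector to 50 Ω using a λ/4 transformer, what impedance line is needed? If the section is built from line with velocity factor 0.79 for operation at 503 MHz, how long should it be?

Z_qwt = √(Z_0·R_L) = √(50 × 278) = √13900
λ = 0.79·c/f = 0.471 m, so l = λ/4 = 0.118 m

Z_qwt ≈ 118 Ω; length ≈ 11.8 cm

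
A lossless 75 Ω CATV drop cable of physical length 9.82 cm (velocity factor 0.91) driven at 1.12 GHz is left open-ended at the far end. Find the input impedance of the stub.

Z_in ≈ +j107 Ω

λ = v/f = 0.91·c / 1.12 GHz = 0.244 m
βl = 2π·l/λ = 2π × 0.403 = 145°
tan(βl) = -0.699
For an open-ended stub, Z_in = −jZ_0·cot(βl) = −jZ_0/tan(βl)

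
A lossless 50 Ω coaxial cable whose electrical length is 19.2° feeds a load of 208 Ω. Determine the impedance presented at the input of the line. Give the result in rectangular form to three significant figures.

Z_in ≈ 75.3 − j91.6 Ω

tan(βl) = tan(19.2°) = 0.348
Z_in = Z_0·(Z_L + jZ_0·tanβl)/(Z_0 + jZ_L·tanβl)
     = 50·(208 + j17.4)/(50 + j72.4)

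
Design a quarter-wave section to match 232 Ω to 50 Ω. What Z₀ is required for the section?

Z_qwt ≈ 108 Ω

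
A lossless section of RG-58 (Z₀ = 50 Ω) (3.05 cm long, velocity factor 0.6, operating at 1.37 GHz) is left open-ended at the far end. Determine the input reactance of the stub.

X_in ≈ -5.63 Ω (capacitive)

λ = v/f = 0.6·c / 1.37 GHz = 0.131 m
βl = 2π·l/λ = 2π × 0.232 = 83.6°
tan(βl) = 8.87
For an open-ended stub, Z_in = −jZ_0·cot(βl) = −jZ_0/tan(βl)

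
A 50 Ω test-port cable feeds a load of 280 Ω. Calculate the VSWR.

Γ = (280 − 50)/(280 + 50) = 0.697
VSWR = (1 + 0.697)/(1 − 0.697)

VSWR ≈ 5.6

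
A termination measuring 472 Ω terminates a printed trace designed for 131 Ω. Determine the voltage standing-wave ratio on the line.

VSWR ≈ 3.6

Γ = (472 − 131)/(472 + 131) = 0.566
VSWR = (1 + 0.566)/(1 − 0.566)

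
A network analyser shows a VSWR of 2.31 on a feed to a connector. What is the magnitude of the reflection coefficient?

|Γ| ≈ 0.396

|Γ| = (S − 1)/(S + 1) = (2.31 − 1)/(2.31 + 1) = 1.31/3.31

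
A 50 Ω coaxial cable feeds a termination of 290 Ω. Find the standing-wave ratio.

Γ = (290 − 50)/(290 + 50) = 0.706
VSWR = (1 + 0.706)/(1 − 0.706)

VSWR ≈ 5.8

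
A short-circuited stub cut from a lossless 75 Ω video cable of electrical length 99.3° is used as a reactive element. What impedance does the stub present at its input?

Z_in ≈ −j458 Ω

tan(βl) = -6.11
For a short-circuited stub, Z_in = jZ_0·tan(βl)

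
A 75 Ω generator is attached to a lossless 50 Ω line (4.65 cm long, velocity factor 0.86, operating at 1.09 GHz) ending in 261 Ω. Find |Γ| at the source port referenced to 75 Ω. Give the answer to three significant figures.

|Γ| ≈ 0.761

λ = v/f = 0.86·c / 1.09 GHz = 0.237 m
βl = 2π·l/λ = 2π × 0.196 = 70.7°
tan(βl) = 2.86
Z_in = Z_0·(Z_L + jZ_0·tanβl)/(Z_0 + jZ_L·tanβl) = 10.7 − j16.8 Ω
Γ_s = (Z_in − Z_s)/(Z_in + Z_s) = (-64.3 − j16.8)/(85.7 − j16.8), |Γ_s| = 0.761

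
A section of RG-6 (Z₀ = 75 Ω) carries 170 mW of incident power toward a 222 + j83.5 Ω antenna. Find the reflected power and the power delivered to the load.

|Γ| = |(147 + j83.5)/(297 + j83.5)| = 0.548
|Γ|² = 0.3
P_refl = |Γ|²·P_inc = 51 mW, P_del = (1 − |Γ|²)·P_inc = 119 mW

P_reflected ≈ 51 mW; P_delivered ≈ 119 mW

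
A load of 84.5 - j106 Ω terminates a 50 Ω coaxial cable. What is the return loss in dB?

Γ = (34.5 − j106)/(134.5 − j106), |Γ| = 0.651
RL = −20·log₁₀|Γ| = −20·log₁₀(0.651)

RL ≈ 3.73 dB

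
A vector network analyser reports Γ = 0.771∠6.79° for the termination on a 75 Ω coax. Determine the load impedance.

Z_L ≈ 481 + j216 Ω

Z_L = Z_0·(1 + Γ)/(1 − Γ) = 75·(1.77 + j0.0912)/(0.234 − j0.0912)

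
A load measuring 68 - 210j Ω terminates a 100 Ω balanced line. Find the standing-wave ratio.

VSWR ≈ 8.52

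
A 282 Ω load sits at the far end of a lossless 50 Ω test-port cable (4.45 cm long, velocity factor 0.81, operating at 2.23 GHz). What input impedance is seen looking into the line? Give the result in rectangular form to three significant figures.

Z_in ≈ 27.8 + j69.4 Ω

λ = v/f = 0.81·c / 2.23 GHz = 0.109 m
βl = 2π·l/λ = 2π × 0.408 = 147°
tan(βl) = tan(147°) = -0.649
Z_in = Z_0·(Z_L + jZ_0·tanβl)/(Z_0 + jZ_L·tanβl)
     = 50·(282 − j32.5)/(50 − j183)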